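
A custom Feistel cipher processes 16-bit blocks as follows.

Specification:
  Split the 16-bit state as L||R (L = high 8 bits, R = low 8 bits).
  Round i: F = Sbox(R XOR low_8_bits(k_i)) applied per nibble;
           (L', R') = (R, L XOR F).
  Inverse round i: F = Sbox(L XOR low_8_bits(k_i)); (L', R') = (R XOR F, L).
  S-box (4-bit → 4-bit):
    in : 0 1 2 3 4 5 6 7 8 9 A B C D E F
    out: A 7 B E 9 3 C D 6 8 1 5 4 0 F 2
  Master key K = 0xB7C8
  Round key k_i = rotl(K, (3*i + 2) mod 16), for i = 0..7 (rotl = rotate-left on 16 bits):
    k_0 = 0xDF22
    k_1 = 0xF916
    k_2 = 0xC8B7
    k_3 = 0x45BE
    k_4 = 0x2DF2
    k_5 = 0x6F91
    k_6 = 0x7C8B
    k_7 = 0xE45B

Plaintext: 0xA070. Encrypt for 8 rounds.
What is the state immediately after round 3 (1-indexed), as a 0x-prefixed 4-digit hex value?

s_0 = plaintext = 0xA070
s_1 = Round(s_0, k_0) = 0x709B
s_2 = Round(s_1, k_1) = 0x9B10
s_3 = Round(s_2, k_2) = 0x1086
s_4 = Round(s_3, k_3) = 0x86F6
s_5 = Round(s_4, k_4) = 0xF62F
s_6 = Round(s_5, k_5) = 0x2FA9
s_7 = Round(s_6, k_6) = 0xA994
s_8 = Round(s_7, k_7) = 0x94EB

0x1086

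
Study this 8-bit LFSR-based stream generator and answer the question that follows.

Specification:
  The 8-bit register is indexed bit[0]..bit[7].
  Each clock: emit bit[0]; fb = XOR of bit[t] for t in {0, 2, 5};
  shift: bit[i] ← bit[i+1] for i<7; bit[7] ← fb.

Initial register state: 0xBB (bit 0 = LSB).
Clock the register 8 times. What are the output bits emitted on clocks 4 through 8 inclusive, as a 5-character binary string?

11101

reg_0 = 0xBB
clock 1: out=1, reg = 0x5D
clock 2: out=1, reg = 0x2E
clock 3: out=0, reg = 0x17
clock 4: out=1, reg = 0x0B
clock 5: out=1, reg = 0x85
clock 6: out=1, reg = 0x42
clock 7: out=0, reg = 0x21
clock 8: out=1, reg = 0x10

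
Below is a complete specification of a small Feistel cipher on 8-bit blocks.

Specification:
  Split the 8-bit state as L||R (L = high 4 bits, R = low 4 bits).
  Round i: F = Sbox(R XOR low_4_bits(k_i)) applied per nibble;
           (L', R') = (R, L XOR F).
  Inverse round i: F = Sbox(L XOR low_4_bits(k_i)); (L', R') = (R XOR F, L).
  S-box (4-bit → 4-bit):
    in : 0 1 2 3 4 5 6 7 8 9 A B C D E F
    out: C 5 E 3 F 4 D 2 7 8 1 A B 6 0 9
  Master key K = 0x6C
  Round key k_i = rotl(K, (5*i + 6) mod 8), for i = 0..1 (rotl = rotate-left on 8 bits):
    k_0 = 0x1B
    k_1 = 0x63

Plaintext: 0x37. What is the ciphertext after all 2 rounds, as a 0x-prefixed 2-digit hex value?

s_0 = plaintext = 0x37
s_1 = Round(s_0, k_0) = 0x78
s_2 = Round(s_1, k_1) = 0x8D

0x8D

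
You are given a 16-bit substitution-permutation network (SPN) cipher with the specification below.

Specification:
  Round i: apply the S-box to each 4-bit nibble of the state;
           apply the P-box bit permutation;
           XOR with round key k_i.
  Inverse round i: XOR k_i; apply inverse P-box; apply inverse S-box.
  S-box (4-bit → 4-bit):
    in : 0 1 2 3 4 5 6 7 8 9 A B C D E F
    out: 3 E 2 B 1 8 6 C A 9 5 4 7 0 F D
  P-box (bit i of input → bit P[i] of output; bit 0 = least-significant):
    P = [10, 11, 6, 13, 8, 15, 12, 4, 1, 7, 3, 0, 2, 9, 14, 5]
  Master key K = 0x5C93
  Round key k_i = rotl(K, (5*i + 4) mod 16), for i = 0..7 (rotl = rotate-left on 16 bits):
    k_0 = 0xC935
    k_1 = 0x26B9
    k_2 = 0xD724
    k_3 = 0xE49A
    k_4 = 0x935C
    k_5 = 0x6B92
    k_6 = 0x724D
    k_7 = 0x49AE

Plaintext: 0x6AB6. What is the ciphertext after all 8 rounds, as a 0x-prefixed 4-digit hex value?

0x7D46

s_0 = plaintext = 0x6AB6
s_1 = Round(s_0, k_0) = 0x937F
s_2 = Round(s_1, k_1) = 0x124E
s_3 = Round(s_2, k_2) = 0xB8C4
s_4 = Round(s_3, k_3) = 0x311B
s_5 = Round(s_4, k_4) = 0x01A1
s_6 = Round(s_5, k_5) = 0x505F
s_7 = Round(s_6, k_6) = 0x56BF
s_8 = Round(s_7, k_7) = 0x7D46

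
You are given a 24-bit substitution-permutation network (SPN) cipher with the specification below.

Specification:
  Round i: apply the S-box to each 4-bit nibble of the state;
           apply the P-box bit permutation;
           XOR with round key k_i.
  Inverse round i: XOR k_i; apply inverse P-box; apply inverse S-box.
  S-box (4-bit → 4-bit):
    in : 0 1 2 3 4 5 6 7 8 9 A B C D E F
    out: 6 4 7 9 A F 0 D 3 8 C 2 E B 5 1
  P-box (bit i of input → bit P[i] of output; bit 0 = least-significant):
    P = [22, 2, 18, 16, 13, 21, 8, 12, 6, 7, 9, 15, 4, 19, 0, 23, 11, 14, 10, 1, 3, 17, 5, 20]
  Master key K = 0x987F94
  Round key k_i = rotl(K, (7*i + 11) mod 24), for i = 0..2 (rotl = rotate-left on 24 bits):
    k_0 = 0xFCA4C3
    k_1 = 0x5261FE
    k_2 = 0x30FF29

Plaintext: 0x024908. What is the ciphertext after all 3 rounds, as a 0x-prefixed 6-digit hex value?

0xDCC18A

s_0 = plaintext = 0x024908
s_1 = Round(s_0, k_0) = 0x1669E7
s_2 = Round(s_1, k_1) = 0x17C0DE
s_3 = Round(s_2, k_2) = 0xDCC18A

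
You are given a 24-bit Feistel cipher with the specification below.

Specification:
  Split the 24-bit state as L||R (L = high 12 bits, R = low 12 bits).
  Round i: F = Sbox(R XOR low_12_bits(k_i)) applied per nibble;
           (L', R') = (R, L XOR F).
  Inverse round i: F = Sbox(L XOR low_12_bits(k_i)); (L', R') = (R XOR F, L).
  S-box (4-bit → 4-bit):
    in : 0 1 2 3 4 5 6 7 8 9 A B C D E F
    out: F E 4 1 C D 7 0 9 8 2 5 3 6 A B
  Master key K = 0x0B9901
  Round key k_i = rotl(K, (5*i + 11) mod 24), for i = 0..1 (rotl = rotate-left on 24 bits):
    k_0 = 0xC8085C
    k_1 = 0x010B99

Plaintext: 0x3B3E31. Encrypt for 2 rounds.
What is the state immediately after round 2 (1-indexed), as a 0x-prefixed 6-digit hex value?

s_0 = plaintext = 0x3B3E31
s_1 = Round(s_0, k_0) = 0xE314C5
s_2 = Round(s_1, k_1) = 0x4C55E2

0x4C55E2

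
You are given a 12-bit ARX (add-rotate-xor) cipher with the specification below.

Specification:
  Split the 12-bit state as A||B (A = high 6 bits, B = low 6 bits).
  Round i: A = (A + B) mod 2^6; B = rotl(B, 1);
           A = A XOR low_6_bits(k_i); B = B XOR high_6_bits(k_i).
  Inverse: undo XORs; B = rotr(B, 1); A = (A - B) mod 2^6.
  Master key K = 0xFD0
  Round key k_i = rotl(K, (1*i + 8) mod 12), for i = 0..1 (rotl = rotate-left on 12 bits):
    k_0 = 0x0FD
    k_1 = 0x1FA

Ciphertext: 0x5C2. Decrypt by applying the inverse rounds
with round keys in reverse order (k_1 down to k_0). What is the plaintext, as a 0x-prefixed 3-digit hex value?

0x1B0

s_0 = ciphertext = 0x5C2
s_1 = InvRound(s_0, k_1) = 0x2E2
s_2 = InvRound(s_1, k_0) = 0x1B0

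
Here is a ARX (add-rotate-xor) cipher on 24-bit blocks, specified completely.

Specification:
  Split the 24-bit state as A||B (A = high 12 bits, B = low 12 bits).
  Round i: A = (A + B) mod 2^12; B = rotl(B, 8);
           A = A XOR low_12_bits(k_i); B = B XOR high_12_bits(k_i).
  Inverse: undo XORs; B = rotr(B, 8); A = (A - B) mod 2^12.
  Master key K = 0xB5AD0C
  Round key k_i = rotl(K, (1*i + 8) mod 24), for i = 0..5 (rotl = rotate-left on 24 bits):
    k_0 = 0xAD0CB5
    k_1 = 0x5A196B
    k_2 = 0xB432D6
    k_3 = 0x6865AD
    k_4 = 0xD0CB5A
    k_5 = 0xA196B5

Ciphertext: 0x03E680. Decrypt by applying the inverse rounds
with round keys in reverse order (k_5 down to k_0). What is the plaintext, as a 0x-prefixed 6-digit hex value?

s_0 = ciphertext = 0x03E680
s_1 = InvRound(s_0, k_5) = 0xCEF99C
s_2 = InvRound(s_1, k_4) = 0xEB1904
s_3 = InvRound(s_2, k_3) = 0x2ED82F
s_4 = InvRound(s_3, k_2) = 0x9786C3
s_5 = InvRound(s_4, k_1) = 0x9F0623
s_6 = InvRound(s_5, k_0) = 0x609F3C

0x609F3C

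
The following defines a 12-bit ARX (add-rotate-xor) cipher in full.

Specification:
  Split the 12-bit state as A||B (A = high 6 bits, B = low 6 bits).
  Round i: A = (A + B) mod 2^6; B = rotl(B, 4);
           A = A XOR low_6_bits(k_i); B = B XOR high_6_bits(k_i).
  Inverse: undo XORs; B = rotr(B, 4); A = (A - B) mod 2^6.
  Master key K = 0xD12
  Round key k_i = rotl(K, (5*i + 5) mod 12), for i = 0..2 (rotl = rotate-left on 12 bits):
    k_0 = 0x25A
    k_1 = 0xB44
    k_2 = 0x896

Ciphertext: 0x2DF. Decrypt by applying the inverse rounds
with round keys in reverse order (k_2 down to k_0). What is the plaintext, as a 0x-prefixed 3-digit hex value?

0x842

s_0 = ciphertext = 0x2DF
s_1 = InvRound(s_0, k_2) = 0x9B7
s_2 = InvRound(s_1, k_1) = 0xE69
s_3 = InvRound(s_2, k_0) = 0x842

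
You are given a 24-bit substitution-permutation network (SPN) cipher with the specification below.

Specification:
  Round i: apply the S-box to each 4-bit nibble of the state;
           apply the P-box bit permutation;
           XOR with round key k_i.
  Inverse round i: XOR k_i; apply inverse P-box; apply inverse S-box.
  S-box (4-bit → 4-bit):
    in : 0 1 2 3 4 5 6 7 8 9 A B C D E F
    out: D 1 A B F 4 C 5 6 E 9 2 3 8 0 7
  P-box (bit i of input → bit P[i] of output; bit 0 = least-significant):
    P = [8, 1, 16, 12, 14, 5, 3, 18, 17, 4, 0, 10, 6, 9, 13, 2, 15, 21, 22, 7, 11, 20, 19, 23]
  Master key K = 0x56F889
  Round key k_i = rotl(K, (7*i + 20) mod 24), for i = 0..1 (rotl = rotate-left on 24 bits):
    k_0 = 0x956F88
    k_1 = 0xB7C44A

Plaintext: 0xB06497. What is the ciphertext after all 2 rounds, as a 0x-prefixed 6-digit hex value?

0x808AAA

s_0 = plaintext = 0xB06497
s_1 = Round(s_0, k_0) = 0xC2CA35
s_2 = Round(s_1, k_1) = 0x808AAA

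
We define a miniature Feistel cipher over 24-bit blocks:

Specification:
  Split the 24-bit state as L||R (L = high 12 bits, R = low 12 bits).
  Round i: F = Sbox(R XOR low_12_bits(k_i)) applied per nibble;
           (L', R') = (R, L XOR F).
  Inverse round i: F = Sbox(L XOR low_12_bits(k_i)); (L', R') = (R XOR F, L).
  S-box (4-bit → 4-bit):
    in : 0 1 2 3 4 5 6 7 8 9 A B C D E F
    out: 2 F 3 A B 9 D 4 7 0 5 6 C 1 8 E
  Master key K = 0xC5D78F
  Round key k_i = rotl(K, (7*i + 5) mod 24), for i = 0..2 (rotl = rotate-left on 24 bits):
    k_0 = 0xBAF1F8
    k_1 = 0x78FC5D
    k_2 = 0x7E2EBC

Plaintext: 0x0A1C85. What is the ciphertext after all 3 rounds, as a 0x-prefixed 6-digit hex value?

s_0 = plaintext = 0x0A1C85
s_1 = Round(s_0, k_0) = 0xC851E0
s_2 = Round(s_1, k_1) = 0x1E0DE4
s_3 = Round(s_2, k_2) = 0xDE4B77

0xDE4B77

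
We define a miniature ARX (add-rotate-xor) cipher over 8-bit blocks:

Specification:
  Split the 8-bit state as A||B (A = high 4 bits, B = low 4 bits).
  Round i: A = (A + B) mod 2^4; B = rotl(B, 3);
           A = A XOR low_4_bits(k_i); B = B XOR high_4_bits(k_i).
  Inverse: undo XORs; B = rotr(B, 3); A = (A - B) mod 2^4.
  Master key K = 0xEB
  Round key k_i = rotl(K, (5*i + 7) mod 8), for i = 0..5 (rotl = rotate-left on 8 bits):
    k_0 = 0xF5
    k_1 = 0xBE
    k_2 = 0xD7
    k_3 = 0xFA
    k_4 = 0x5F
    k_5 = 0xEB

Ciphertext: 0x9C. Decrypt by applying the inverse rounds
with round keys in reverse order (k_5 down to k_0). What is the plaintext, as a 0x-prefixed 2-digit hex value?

0x22

s_0 = ciphertext = 0x9C
s_1 = InvRound(s_0, k_5) = 0xE4
s_2 = InvRound(s_1, k_4) = 0xF2
s_3 = InvRound(s_2, k_3) = 0xAB
s_4 = InvRound(s_3, k_2) = 0x1C
s_5 = InvRound(s_4, k_1) = 0x1E
s_6 = InvRound(s_5, k_0) = 0x22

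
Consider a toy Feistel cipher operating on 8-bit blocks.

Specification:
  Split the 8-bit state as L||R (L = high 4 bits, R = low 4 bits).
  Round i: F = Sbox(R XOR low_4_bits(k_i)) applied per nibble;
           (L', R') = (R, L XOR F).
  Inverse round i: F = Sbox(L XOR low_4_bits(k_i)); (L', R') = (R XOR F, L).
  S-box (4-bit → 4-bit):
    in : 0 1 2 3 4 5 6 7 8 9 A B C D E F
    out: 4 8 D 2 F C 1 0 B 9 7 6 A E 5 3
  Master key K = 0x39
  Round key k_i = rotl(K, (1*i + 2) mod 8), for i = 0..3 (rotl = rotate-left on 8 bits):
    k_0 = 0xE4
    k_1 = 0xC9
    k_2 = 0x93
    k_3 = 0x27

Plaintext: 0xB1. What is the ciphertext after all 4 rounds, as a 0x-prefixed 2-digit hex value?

s_0 = plaintext = 0xB1
s_1 = Round(s_0, k_0) = 0x17
s_2 = Round(s_1, k_1) = 0x74
s_3 = Round(s_2, k_2) = 0x47
s_4 = Round(s_3, k_3) = 0x70

0x70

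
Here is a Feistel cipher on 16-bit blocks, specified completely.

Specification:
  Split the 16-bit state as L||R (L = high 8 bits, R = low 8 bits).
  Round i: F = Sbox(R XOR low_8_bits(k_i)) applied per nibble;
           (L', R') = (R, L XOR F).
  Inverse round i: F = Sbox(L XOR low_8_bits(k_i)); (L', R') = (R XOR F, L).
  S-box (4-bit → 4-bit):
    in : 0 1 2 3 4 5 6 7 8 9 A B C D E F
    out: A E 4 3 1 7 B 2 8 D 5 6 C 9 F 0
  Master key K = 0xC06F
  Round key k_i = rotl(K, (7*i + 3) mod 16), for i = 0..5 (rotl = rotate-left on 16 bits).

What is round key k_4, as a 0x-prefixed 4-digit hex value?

K = 0xC06F
k_0 = rotl(K, (7*0+3) mod 16) = rotl(K, 3) = 0x037E
k_1 = rotl(K, (7*1+3) mod 16) = rotl(K, 10) = 0xBF01
k_2 = rotl(K, (7*2+3) mod 16) = rotl(K, 1) = 0x80DF
k_3 = rotl(K, (7*3+3) mod 16) = rotl(K, 8) = 0x6FC0
k_4 = rotl(K, (7*4+3) mod 16) = rotl(K, 15) = 0xE037

0xE037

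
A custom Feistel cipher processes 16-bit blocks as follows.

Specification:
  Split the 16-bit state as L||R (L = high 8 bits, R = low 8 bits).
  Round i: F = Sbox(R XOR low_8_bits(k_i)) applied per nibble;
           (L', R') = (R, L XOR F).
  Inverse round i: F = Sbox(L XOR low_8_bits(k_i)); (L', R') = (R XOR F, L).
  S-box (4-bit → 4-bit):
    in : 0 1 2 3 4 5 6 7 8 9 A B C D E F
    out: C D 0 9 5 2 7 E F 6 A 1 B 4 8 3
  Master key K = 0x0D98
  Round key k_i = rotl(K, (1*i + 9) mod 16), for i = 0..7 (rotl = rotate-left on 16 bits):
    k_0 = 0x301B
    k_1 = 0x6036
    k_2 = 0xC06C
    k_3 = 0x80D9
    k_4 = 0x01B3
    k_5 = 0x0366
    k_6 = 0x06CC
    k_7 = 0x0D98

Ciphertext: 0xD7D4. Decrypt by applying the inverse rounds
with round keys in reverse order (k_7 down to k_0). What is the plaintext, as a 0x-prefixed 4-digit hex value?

0x4DCF

s_0 = ciphertext = 0xD7D4
s_1 = InvRound(s_0, k_7) = 0x87D7
s_2 = InvRound(s_1, k_6) = 0x8687
s_3 = InvRound(s_2, k_5) = 0x0B86
s_4 = InvRound(s_3, k_4) = 0x990B
s_5 = InvRound(s_4, k_3) = 0x5799
s_6 = InvRound(s_5, k_2) = 0x0857
s_7 = InvRound(s_6, k_1) = 0xCF08
s_8 = InvRound(s_7, k_0) = 0x4DCF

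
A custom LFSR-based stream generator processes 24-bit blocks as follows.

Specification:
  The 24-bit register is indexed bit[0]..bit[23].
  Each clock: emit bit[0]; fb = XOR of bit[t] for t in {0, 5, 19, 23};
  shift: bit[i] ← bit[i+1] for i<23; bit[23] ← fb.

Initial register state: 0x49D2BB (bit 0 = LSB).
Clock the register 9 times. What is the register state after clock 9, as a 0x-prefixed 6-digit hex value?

reg_0 = 0x49D2BB
clock 1: out=1, reg = 0xA4E95D
clock 2: out=1, reg = 0x5274AE
clock 3: out=0, reg = 0xA93A57
clock 4: out=1, reg = 0xD49D2B
clock 5: out=1, reg = 0xEA4E95
clock 6: out=1, reg = 0xF5274A
clock 7: out=0, reg = 0xFA93A5
clock 8: out=1, reg = 0x7D49D2
clock 9: out=0, reg = 0xBEA4E9

0xBEA4E9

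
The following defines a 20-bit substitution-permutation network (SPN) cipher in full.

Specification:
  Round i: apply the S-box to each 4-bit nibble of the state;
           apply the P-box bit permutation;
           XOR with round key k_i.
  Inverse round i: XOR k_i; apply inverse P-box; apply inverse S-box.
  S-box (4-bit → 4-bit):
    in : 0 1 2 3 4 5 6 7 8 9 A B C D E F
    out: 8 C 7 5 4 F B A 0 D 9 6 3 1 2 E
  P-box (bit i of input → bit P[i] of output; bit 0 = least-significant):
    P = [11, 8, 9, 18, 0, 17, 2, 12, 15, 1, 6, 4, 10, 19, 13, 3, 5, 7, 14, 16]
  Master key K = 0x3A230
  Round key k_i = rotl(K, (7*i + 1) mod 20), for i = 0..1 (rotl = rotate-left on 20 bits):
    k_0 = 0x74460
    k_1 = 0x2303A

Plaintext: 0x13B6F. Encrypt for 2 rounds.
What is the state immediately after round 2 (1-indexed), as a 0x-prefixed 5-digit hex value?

0x19E7F

s_0 = plaintext = 0x13B6F
s_1 = Round(s_0, k_0) = 0x03323
s_2 = Round(s_1, k_1) = 0x19E7F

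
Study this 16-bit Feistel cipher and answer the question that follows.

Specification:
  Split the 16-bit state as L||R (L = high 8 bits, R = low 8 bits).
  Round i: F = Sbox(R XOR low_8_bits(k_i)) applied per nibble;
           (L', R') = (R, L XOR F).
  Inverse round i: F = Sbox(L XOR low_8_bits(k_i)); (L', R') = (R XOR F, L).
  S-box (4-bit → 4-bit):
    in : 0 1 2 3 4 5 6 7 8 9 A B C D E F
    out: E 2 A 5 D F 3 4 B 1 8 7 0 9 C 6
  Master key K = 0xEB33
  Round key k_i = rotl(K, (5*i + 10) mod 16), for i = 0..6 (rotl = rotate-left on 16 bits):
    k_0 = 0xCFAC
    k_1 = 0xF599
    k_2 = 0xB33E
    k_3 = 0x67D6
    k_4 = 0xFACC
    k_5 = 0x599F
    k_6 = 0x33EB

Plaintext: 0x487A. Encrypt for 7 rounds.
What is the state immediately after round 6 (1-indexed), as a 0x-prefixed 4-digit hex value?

0x1B3F

s_0 = plaintext = 0x487A
s_1 = Round(s_0, k_0) = 0x7ADB
s_2 = Round(s_1, k_1) = 0xDBA0
s_3 = Round(s_2, k_2) = 0xA0C7
s_4 = Round(s_3, k_3) = 0xC782
s_5 = Round(s_4, k_4) = 0x821B
s_6 = Round(s_5, k_5) = 0x1B3F
s_7 = Round(s_6, k_6) = 0x3F86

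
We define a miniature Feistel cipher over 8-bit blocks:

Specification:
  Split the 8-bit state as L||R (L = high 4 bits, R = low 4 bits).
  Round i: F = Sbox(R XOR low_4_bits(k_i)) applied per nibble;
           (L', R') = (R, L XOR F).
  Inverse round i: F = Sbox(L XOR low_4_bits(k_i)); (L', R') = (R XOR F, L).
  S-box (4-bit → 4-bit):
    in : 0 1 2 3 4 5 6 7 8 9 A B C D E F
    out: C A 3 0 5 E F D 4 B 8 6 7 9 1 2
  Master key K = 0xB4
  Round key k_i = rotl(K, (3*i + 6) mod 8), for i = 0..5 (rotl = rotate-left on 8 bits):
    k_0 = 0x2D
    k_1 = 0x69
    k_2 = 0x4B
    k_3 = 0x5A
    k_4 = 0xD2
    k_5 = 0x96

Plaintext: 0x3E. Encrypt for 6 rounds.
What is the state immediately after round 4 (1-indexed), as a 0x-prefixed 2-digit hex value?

0xAA

s_0 = plaintext = 0x3E
s_1 = Round(s_0, k_0) = 0xE3
s_2 = Round(s_1, k_1) = 0x36
s_3 = Round(s_2, k_2) = 0x6A
s_4 = Round(s_3, k_3) = 0xAA
s_5 = Round(s_4, k_4) = 0xAE
s_6 = Round(s_5, k_5) = 0xEE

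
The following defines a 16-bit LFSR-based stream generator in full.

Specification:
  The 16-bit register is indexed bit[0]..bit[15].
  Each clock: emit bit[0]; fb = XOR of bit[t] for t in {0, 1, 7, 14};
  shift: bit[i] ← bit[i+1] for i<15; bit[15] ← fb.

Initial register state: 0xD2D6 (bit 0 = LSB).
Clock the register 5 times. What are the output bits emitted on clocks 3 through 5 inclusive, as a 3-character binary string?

reg_0 = 0xD2D6
clock 1: out=0, reg = 0xE96B
clock 2: out=1, reg = 0xF4B5
clock 3: out=1, reg = 0xFA5A
clock 4: out=0, reg = 0x7D2D
clock 5: out=1, reg = 0x3E96

101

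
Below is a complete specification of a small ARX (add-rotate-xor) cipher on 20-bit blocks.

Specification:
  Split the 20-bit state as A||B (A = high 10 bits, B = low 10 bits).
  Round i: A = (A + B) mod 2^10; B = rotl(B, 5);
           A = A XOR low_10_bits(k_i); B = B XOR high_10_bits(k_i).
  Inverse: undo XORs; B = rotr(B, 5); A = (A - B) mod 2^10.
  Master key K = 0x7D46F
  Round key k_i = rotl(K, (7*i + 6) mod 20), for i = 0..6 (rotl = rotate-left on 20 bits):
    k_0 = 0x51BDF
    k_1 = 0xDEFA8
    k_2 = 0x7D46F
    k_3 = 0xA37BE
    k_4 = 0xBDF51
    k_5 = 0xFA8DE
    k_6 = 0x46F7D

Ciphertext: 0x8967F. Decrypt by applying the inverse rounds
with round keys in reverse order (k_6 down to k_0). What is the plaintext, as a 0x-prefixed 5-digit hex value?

s_0 = ciphertext = 0x8967F
s_1 = InvRound(s_0, k_6) = 0x2F49B
s_2 = InvRound(s_1, k_5) = 0x8A23B
s_3 = InvRound(s_2, k_4) = 0xFCD86
s_4 = InvRound(s_3, k_3) = 0xB5578
s_5 = InvRound(s_4, k_2) = 0x459A4
s_6 = InvRound(s_5, k_1) = 0xB23F6
s_7 = InvRound(s_6, k_0) = 0xC0A15

0xC0A15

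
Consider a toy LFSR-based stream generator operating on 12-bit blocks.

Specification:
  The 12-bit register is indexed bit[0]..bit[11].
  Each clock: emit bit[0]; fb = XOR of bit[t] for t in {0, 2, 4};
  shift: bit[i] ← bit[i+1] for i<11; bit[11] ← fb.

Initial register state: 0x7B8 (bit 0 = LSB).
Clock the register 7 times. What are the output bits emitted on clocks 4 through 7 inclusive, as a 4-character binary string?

reg_0 = 0x7B8
clock 1: out=0, reg = 0xBDC
clock 2: out=0, reg = 0x5EE
clock 3: out=0, reg = 0xAF7
clock 4: out=1, reg = 0xD7B
clock 5: out=1, reg = 0x6BD
clock 6: out=1, reg = 0xB5E
clock 7: out=0, reg = 0x5AF

1110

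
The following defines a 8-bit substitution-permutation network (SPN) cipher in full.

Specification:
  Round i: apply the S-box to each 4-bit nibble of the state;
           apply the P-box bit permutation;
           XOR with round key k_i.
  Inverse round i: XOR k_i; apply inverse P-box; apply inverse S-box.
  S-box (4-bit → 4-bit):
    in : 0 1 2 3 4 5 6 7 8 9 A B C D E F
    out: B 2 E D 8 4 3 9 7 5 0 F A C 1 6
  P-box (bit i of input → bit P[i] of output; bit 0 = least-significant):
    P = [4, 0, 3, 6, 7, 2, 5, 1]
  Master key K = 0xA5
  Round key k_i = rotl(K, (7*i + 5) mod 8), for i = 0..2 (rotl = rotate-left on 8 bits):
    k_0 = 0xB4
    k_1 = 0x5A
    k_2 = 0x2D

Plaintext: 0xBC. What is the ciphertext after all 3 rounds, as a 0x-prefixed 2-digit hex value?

0x42

s_0 = plaintext = 0xBC
s_1 = Round(s_0, k_0) = 0x53
s_2 = Round(s_1, k_1) = 0x22
s_3 = Round(s_2, k_2) = 0x42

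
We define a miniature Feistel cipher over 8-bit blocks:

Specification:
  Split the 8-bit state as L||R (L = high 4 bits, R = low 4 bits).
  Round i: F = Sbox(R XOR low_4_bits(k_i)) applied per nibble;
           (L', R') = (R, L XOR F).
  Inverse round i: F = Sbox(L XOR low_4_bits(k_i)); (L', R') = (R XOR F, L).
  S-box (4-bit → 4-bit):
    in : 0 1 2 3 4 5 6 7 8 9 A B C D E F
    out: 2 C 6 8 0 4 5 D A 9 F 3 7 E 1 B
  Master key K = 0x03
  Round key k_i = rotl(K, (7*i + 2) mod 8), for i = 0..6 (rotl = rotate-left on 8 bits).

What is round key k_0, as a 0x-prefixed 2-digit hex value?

K = 0x03
k_0 = rotl(K, (7*0+2) mod 8) = rotl(K, 2) = 0x0C

0x0C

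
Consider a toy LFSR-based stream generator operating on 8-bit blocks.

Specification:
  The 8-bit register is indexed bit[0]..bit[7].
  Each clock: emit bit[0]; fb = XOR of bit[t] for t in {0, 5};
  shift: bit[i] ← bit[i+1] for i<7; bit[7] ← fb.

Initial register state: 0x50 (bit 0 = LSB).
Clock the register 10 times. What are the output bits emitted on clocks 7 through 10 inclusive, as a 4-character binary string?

1001

reg_0 = 0x50
clock 1: out=0, reg = 0x28
clock 2: out=0, reg = 0x94
clock 3: out=0, reg = 0x4A
clock 4: out=0, reg = 0x25
clock 5: out=1, reg = 0x12
clock 6: out=0, reg = 0x09
clock 7: out=1, reg = 0x84
clock 8: out=0, reg = 0x42
clock 9: out=0, reg = 0x21
clock 10: out=1, reg = 0x10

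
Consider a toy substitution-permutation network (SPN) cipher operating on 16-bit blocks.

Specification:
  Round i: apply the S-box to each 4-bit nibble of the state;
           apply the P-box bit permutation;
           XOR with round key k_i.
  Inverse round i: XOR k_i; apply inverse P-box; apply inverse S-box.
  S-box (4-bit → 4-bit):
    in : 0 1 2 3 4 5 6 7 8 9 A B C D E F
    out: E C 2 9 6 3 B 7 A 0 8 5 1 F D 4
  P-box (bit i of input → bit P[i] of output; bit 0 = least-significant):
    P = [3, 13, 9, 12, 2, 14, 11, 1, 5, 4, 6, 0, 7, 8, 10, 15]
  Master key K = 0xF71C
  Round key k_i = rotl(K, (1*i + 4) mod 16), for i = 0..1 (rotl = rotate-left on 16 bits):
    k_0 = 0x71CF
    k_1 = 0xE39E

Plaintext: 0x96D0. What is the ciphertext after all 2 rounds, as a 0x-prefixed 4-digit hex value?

0x5EFE

s_0 = plaintext = 0x96D0
s_1 = Round(s_0, k_0) = 0x0BF8
s_2 = Round(s_1, k_1) = 0x5EFE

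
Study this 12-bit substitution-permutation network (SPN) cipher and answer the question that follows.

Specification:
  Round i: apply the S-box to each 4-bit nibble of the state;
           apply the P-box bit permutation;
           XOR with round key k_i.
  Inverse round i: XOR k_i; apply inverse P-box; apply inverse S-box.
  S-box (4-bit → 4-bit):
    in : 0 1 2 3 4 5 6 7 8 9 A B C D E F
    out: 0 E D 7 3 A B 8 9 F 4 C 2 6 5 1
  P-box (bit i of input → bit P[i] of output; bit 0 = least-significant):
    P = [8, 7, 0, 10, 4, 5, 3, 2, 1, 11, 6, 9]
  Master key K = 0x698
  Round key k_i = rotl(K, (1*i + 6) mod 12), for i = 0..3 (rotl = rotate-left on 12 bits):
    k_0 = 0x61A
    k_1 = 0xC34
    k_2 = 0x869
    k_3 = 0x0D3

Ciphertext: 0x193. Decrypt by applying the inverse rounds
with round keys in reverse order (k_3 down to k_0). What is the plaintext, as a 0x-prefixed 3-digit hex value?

s_0 = ciphertext = 0x193
s_1 = InvRound(s_0, k_3) = 0xA0F
s_2 = InvRound(s_1, k_2) = 0x250
s_3 = InvRound(s_2, k_1) = 0x157
s_4 = InvRound(s_3, k_0) = 0xBB2

0xBB2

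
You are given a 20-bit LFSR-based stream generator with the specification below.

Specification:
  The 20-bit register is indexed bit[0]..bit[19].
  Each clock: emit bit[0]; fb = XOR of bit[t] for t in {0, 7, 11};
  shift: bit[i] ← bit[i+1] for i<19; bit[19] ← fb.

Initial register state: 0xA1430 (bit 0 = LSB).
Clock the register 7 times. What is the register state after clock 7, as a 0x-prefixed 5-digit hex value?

0xB5428

reg_0 = 0xA1430
clock 1: out=0, reg = 0x50A18
clock 2: out=0, reg = 0xA850C
clock 3: out=0, reg = 0x54286
clock 4: out=0, reg = 0xAA143
clock 5: out=1, reg = 0xD50A1
clock 6: out=1, reg = 0x6A850
clock 7: out=0, reg = 0xB5428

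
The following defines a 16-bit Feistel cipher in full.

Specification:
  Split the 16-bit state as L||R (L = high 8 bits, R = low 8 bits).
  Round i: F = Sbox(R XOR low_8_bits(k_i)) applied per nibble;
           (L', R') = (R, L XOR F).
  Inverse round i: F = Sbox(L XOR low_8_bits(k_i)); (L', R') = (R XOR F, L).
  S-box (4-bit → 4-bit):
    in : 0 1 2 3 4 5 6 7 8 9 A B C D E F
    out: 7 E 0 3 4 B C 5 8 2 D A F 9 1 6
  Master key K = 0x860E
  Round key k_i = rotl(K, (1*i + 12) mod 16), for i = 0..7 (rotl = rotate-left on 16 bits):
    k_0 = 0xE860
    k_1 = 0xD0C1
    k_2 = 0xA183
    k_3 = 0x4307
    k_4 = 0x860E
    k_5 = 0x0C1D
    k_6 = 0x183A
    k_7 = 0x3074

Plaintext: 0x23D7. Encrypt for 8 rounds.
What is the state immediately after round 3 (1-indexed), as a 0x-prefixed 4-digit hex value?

0x9268

s_0 = plaintext = 0x23D7
s_1 = Round(s_0, k_0) = 0xD786
s_2 = Round(s_1, k_1) = 0x8692
s_3 = Round(s_2, k_2) = 0x9268
s_4 = Round(s_3, k_3) = 0x6854
s_5 = Round(s_4, k_4) = 0x54D5
s_6 = Round(s_5, k_5) = 0xD5AC
s_7 = Round(s_6, k_6) = 0xACF9
s_8 = Round(s_7, k_7) = 0xF925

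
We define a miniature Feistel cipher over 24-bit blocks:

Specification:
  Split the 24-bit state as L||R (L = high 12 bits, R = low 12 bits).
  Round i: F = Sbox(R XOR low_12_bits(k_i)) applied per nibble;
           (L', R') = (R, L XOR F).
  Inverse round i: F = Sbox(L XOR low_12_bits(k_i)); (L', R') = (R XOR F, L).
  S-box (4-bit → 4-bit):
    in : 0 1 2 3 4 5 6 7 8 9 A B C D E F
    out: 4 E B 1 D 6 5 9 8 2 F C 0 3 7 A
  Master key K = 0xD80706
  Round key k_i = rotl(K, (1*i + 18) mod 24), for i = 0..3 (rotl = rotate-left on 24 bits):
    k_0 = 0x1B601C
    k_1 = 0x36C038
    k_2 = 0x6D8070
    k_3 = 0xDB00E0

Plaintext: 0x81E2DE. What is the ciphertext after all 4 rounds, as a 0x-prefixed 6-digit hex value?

s_0 = plaintext = 0x81E2DE
s_1 = Round(s_0, k_0) = 0x2DE315
s_2 = Round(s_1, k_1) = 0x31536D
s_3 = Round(s_2, k_2) = 0x36D2F6
s_4 = Round(s_3, k_3) = 0x2F6888

0x2F6888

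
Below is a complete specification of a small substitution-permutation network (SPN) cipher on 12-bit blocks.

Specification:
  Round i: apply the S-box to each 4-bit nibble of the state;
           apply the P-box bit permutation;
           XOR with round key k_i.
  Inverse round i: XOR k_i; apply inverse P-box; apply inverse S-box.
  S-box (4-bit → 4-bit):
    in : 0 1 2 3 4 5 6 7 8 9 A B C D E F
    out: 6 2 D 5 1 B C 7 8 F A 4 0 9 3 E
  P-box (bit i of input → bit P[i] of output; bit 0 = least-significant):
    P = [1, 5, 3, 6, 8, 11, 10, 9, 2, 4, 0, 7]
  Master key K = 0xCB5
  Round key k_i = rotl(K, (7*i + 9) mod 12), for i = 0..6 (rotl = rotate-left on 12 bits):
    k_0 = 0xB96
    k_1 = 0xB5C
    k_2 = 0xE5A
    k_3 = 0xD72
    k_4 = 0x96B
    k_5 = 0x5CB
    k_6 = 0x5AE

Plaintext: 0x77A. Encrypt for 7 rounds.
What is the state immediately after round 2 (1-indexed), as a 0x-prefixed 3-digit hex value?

s_0 = plaintext = 0x77A
s_1 = Round(s_0, k_0) = 0x6E3
s_2 = Round(s_1, k_1) = 0x2D7
s_3 = Round(s_2, k_2) = 0xDF5
s_4 = Round(s_3, k_3) = 0x394
s_5 = Round(s_4, k_4) = 0x66C
s_6 = Round(s_5, k_5) = 0x34A
s_7 = Round(s_6, k_6) = 0x4CB

0x2D7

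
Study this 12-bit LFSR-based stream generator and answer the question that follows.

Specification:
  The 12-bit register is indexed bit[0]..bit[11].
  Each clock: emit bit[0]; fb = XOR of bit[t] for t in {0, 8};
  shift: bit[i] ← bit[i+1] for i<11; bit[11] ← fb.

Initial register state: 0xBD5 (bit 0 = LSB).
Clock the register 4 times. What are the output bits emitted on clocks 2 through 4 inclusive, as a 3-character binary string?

reg_0 = 0xBD5
clock 1: out=1, reg = 0x5EA
clock 2: out=0, reg = 0xAF5
clock 3: out=1, reg = 0xD7A
clock 4: out=0, reg = 0xEBD

010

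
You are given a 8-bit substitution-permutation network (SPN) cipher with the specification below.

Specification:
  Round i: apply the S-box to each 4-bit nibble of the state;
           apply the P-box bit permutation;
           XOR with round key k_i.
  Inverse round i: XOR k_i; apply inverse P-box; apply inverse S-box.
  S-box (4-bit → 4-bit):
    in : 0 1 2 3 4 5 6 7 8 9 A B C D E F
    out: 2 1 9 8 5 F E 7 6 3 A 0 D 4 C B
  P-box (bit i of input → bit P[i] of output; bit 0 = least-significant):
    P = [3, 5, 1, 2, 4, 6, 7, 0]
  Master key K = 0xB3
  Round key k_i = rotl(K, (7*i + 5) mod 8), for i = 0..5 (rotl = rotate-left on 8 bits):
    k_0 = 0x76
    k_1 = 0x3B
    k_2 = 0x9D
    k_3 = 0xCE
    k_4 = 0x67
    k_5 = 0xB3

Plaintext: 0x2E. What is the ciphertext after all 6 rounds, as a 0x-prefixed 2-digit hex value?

s_0 = plaintext = 0x2E
s_1 = Round(s_0, k_0) = 0x61
s_2 = Round(s_1, k_1) = 0xF2
s_3 = Round(s_2, k_2) = 0xC0
s_4 = Round(s_3, k_3) = 0x7F
s_5 = Round(s_4, k_4) = 0x9B
s_6 = Round(s_5, k_5) = 0xE3

0xE3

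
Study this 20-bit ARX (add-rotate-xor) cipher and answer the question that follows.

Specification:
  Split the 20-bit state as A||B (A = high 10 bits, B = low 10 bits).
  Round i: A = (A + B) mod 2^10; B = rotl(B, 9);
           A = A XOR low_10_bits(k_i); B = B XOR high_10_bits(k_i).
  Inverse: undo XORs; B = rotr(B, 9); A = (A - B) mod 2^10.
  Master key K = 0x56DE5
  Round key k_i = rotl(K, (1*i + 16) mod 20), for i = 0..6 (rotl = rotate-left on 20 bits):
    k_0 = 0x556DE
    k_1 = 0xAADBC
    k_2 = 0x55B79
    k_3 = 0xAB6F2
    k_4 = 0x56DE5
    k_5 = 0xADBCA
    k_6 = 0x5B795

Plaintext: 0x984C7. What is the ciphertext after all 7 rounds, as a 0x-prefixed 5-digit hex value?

0x7BA39

s_0 = plaintext = 0x984C7
s_1 = Round(s_0, k_0) = 0x7DB36
s_2 = Round(s_1, k_1) = 0x24330
s_3 = Round(s_2, k_2) = 0x2E4CE
s_4 = Round(s_3, k_3) = 0xDD6CA
s_5 = Round(s_4, k_4) = 0xF683E
s_6 = Round(s_5, k_5) = 0xF4AA9
s_7 = Round(s_6, k_6) = 0x7BA39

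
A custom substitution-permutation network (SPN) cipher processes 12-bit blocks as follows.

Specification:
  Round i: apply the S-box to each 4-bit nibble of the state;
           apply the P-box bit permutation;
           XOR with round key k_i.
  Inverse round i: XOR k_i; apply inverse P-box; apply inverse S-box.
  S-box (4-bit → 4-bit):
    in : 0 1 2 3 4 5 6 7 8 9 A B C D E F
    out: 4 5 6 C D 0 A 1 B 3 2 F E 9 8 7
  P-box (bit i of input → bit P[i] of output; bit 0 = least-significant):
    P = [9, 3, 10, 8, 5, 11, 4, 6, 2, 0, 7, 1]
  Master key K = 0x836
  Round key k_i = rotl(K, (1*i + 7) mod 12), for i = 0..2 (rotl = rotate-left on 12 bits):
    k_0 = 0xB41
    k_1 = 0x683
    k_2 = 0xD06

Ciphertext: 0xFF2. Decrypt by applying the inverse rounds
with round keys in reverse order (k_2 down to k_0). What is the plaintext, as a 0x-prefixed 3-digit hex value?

s_0 = ciphertext = 0xFF2
s_1 = InvRound(s_0, k_2) = 0x147
s_2 = InvRound(s_1, k_1) = 0x1E4
s_3 = InvRound(s_2, k_0) = 0xF97

0xF97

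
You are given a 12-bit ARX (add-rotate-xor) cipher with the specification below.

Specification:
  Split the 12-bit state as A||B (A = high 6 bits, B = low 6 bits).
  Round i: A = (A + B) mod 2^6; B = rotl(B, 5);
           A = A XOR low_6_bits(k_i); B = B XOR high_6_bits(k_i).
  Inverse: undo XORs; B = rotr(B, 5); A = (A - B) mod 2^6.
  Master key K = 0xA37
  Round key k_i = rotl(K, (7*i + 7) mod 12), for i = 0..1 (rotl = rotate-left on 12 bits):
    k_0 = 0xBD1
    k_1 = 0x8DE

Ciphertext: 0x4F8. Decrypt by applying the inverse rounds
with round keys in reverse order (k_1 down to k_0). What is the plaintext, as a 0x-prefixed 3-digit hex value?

0x532

s_0 = ciphertext = 0x4F8
s_1 = InvRound(s_0, k_1) = 0x5F6
s_2 = InvRound(s_1, k_0) = 0x532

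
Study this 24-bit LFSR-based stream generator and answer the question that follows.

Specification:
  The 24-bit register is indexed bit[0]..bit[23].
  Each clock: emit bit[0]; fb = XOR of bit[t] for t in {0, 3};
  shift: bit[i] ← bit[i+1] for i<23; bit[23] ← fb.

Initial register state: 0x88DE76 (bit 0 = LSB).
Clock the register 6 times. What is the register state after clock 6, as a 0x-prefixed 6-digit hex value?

0xE22379

reg_0 = 0x88DE76
clock 1: out=0, reg = 0x446F3B
clock 2: out=1, reg = 0x22379D
clock 3: out=1, reg = 0x111BCE
clock 4: out=0, reg = 0x888DE7
clock 5: out=1, reg = 0xC446F3
clock 6: out=1, reg = 0xE22379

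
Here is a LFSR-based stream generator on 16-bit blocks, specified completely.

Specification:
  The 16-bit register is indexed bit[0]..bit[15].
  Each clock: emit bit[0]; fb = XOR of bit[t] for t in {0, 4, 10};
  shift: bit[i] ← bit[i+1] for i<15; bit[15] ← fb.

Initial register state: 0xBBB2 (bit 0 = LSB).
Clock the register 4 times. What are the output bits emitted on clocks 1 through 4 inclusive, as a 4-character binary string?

reg_0 = 0xBBB2
clock 1: out=0, reg = 0xDDD9
clock 2: out=1, reg = 0xEEEC
clock 3: out=0, reg = 0xF776
clock 4: out=0, reg = 0x7BBB

0100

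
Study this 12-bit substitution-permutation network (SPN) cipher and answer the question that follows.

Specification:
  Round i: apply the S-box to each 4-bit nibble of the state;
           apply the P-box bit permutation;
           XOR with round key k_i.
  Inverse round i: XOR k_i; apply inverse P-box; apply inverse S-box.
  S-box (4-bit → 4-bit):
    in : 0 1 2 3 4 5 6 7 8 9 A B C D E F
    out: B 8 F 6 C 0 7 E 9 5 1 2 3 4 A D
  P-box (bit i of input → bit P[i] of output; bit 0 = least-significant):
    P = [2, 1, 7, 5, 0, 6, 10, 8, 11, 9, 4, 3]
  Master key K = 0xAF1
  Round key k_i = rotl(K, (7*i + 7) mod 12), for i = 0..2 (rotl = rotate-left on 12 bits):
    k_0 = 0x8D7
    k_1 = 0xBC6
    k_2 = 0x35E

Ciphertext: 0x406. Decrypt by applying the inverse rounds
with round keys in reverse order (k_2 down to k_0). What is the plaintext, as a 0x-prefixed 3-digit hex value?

s_0 = ciphertext = 0x406
s_1 = InvRound(s_0, k_2) = 0x775
s_2 = InvRound(s_1, k_1) = 0x997
s_3 = InvRound(s_2, k_0) = 0x5E5

0x5E5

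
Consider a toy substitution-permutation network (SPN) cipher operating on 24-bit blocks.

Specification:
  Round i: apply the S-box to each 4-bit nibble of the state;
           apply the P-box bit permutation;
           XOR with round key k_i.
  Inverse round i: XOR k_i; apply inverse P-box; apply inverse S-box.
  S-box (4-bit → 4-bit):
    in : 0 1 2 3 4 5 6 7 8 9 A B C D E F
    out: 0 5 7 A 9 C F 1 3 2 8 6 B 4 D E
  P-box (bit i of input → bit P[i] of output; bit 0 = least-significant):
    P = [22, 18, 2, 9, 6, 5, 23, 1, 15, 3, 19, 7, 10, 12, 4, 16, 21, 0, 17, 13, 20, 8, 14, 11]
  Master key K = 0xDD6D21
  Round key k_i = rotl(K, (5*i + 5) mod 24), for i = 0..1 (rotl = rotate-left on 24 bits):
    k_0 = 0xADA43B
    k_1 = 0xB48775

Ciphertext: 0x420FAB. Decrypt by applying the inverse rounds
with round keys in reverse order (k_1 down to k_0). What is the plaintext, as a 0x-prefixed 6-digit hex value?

0x5CBF18

s_0 = ciphertext = 0x420FAB
s_1 = InvRound(s_0, k_1) = 0x41DCE2
s_2 = InvRound(s_1, k_0) = 0x5CBF18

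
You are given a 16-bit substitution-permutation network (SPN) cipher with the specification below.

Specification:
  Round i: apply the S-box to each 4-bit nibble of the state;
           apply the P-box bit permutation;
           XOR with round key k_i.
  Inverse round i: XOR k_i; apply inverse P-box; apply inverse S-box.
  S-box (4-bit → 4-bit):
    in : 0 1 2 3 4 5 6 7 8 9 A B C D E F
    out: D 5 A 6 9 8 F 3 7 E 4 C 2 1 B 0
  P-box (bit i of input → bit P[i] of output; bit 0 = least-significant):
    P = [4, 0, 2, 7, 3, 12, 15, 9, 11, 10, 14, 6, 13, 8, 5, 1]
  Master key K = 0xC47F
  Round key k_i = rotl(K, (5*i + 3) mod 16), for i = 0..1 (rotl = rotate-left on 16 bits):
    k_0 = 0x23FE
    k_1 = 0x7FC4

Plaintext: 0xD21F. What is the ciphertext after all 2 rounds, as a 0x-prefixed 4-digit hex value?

0xD071

s_0 = plaintext = 0xD21F
s_1 = Round(s_0, k_0) = 0x87B6
s_2 = Round(s_1, k_1) = 0xD071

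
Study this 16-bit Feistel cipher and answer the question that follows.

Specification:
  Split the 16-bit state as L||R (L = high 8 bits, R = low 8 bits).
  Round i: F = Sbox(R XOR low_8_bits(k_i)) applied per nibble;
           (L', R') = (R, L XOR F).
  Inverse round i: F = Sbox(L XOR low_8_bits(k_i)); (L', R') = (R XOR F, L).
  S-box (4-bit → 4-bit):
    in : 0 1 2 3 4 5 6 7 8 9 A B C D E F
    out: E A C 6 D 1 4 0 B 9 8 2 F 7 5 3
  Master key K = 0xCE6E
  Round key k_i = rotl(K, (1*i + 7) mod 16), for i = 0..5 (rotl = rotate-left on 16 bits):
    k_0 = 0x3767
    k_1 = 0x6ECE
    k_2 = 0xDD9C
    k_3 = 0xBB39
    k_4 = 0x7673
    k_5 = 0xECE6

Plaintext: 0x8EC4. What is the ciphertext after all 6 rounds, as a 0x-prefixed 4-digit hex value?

s_0 = plaintext = 0x8EC4
s_1 = Round(s_0, k_0) = 0xC408
s_2 = Round(s_1, k_1) = 0x0830
s_3 = Round(s_2, k_2) = 0x3087
s_4 = Round(s_3, k_3) = 0x8715
s_5 = Round(s_4, k_4) = 0x15C3
s_6 = Round(s_5, k_5) = 0xC3D4

0xC3D4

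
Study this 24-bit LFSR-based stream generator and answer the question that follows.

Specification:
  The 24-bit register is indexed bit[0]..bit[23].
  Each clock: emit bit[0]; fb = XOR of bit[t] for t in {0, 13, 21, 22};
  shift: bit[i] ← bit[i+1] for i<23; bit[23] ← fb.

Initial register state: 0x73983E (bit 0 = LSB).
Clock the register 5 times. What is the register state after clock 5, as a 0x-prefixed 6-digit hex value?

reg_0 = 0x73983E
clock 1: out=0, reg = 0x39CC1F
clock 2: out=1, reg = 0x1CE60F
clock 3: out=1, reg = 0x0E7307
clock 4: out=1, reg = 0x073983
clock 5: out=1, reg = 0x039CC1

0x039CC1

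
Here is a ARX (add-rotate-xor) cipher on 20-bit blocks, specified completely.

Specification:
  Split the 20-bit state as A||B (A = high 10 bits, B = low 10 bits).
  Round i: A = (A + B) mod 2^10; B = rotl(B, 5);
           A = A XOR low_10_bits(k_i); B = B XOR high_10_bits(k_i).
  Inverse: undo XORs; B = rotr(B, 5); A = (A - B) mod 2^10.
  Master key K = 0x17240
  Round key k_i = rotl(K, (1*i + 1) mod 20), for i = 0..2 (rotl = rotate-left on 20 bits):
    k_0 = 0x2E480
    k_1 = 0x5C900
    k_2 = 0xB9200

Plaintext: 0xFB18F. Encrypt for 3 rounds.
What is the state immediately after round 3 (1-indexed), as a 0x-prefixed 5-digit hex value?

s_0 = plaintext = 0xFB18F
s_1 = Round(s_0, k_0) = 0x7ED55
s_2 = Round(s_1, k_1) = 0x943D8
s_3 = Round(s_2, k_2) = 0x0A1FA

0x0A1FA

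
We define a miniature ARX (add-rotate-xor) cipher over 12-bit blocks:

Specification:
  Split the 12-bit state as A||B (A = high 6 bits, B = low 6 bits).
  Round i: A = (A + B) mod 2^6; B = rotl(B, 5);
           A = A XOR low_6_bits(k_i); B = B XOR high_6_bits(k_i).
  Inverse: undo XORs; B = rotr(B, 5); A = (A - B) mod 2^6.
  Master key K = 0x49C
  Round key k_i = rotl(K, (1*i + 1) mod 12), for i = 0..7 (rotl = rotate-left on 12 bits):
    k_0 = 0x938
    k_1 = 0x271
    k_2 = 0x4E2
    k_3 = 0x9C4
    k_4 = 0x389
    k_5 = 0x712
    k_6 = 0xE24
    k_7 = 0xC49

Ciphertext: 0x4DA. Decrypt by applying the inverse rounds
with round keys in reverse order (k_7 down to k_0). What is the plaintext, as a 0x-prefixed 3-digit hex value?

s_0 = ciphertext = 0x4DA
s_1 = InvRound(s_0, k_7) = 0x0D7
s_2 = InvRound(s_1, k_6) = 0x21F
s_3 = InvRound(s_2, k_5) = 0x506
s_4 = InvRound(s_3, k_4) = 0x350
s_5 = InvRound(s_4, k_3) = 0x6AF
s_6 = InvRound(s_5, k_2) = 0xFF9
s_7 = InvRound(s_6, k_1) = 0xB61
s_8 = InvRound(s_7, k_0) = 0x2CA

0x2CA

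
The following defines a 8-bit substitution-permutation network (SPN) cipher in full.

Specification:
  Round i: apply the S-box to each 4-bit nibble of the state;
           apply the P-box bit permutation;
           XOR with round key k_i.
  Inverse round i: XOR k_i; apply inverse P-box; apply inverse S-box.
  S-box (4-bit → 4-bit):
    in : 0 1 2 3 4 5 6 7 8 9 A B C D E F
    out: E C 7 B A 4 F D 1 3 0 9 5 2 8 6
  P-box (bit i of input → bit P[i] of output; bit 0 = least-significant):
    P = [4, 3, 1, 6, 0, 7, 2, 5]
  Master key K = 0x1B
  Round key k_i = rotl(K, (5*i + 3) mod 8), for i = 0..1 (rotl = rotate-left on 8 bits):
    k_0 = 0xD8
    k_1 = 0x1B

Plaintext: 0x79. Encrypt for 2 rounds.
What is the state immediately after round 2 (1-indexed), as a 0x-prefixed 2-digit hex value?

s_0 = plaintext = 0x79
s_1 = Round(s_0, k_0) = 0xE5
s_2 = Round(s_1, k_1) = 0x39

0x39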